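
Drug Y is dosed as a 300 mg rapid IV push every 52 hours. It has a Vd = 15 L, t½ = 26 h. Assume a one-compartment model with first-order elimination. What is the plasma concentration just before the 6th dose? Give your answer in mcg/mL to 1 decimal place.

f = (1/2)^(τ/t½) = (1/2)^(52/26) ≈ 0.2500.
C₀ = D/Vd = 300/15 ≈ 20.000 mcg/mL.
Before the 6th dose, 5 doses have been given. Superposition: Cmin = C₀·(f + f² + … + f^5).
≈ 20.000 × (0.2500 + 0.0625 + 0.0156 + 0.0039 + 0.0010) ≈ 20.000 × 0.3330 ≈ 6.660 mcg/mL.

6.7 mcg/mL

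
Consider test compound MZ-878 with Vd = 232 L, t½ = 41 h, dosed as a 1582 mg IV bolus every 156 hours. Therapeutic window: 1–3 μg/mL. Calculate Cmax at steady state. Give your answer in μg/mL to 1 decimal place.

k = ln2/t½ = ln2/41 ≈ 0.016906 h⁻¹; fraction remaining f = e^(−kτ) = e^(−0.016906×156) ≈ 0.0716.
At steady state, accumulation factor R = 1/(1 − e^(−kτ)) ≈ 1.0771.
Each bolus raises the concentration by D/Vd = 1582/232 ≈ 6.819 μg/mL.
Steady-state peak Cmax,ss = C₀·R ≈ 6.819 × 1.0771 ≈ 7.345 μg/mL.
Peak 7.3 μg/mL vs MTC 3 μg/mL: exceeds toxic threshold.

7.3 μg/mL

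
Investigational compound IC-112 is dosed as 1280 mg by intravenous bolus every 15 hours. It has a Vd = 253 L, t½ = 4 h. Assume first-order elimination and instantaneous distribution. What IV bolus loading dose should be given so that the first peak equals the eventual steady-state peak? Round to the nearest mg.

f = (1/2)^(15/4) ≈ 0.074325; accumulation ratio R = 1/(1−f) ≈ 1.08029.
Loading dose to hit Cmax,ss on first dose: D_load = D_maint·R ≈ 1280 × 1.08029 ≈ 1382.77 mg.

1383 mg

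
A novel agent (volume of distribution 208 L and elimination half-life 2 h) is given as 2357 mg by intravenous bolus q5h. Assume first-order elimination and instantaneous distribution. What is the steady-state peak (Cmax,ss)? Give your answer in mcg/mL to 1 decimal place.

τ/t½ = 5/2 ≈ 2.5, so fraction remaining f = (1/2)^(5/2) ≈ 0.1768.
Accumulation ratio R = 1/(1 − f) ≈ 1/0.8232 ≈ 1.2148.
Each bolus raises the concentration by D/Vd = 2357/208 ≈ 11.332 mcg/mL.
Cmax,ss = C₀/(1 − f) ≈ 11.332/0.8232 ≈ 13.766 mcg/mL.

13.8 mcg/mL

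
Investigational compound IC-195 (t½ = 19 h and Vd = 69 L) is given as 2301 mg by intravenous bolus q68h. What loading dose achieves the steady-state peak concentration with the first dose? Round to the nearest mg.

2511 mg

f = (1/2)^(68/19) ≈ 0.083682; accumulation ratio R = 1/(1−f) ≈ 1.09132.
Loading dose to hit Cmax,ss on first dose: D_load = D_maint·R ≈ 2301 × 1.09132 ≈ 2511.13 mg.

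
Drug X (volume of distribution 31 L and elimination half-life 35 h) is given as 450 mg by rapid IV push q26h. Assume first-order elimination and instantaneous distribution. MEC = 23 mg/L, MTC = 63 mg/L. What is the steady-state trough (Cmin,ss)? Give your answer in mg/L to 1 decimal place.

k = ln2/t½ = ln2/35 ≈ 0.019804 h⁻¹; fraction remaining f = e^(−kτ) = e^(−0.019804×26) ≈ 0.5976.
At steady state, accumulation factor R = 1/(1 − e^(−kτ)) ≈ 2.4851.
Single-dose peak C₀ = D/Vd = 450/31 ≈ 14.516 mg/L.
Steady-state peak Cmax,ss = C₀·R ≈ 14.516 × 2.4851 ≈ 36.074 mg/L.
Steady-state trough Cmin,ss = Cmax,ss·f ≈ 36.074 × 0.5976 ≈ 21.558 mg/L.
Trough 21.6 mg/L vs MEC 23 mg/L: subtherapeutic.

21.6 mg/L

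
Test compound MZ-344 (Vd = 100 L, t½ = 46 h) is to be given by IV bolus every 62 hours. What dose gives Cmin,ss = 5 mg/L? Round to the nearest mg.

773 mg

τ/t½ = 62/46 ≈ 1.3478, so f = (1/2)^(62/46) ≈ 0.392884.
Cmin,ss = (D/Vd)·f/(1−f), so D = Cmin,ss·Vd·(1−f)/f.
D = 5 × 100 × (1−f)/f ≈ 5 × 100 × 1.54528 ≈ 772.64 mg.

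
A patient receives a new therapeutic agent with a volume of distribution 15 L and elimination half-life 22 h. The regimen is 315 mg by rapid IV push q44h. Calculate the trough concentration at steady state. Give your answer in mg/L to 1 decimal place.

τ = 44 h = 2 half-lives, so f = (1/2)^2 = 0.25.
Accumulation ratio R = 1/(1 − f) = 1/0.75 = 4/3.
Single-dose peak C₀ = D/Vd = 315/15 = 21 mg/L.
Steady-state peak Cmax,ss = C₀·R = 21 × 4/3 ≈ 28.000 mg/L.
Steady-state trough Cmin,ss = Cmax,ss·f ≈ 28.000 × 0.25 ≈ 7.000 mg/L.

7.0 mg/L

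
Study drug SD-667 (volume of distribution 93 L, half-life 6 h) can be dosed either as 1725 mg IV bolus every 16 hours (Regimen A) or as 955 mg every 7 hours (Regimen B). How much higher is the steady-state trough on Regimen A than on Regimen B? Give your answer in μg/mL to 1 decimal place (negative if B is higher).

Regimen A: f = (1/2)^(16/6) ≈ 0.1575; Cmin,ss = (1725/93)·f/(1−f) ≈ 3.468 μg/mL.
Regimen B: f = (1/2)^(7/6) ≈ 0.4454; Cmin,ss = (955/93)·f/(1−f) ≈ 8.247 μg/mL.
Difference ≈ 3.468 − 8.247 ≈ -4.779 μg/mL.

-4.8 μg/mL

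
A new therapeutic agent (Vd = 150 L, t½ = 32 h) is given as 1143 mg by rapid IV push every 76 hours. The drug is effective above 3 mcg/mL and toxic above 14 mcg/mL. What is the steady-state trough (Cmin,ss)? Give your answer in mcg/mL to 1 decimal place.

1.8 mcg/mL

τ/t½ = 76/32 ≈ 2.375, so fraction remaining f = (1/2)^(76/32) ≈ 0.1928.
At steady state, accumulation factor R = 1/(1 − e^(−kτ)) ≈ 1.2389.
Each bolus raises the concentration by D/Vd = 1143/150 ≈ 7.620 mcg/mL.
Cmax,ss = C₀/(1 − f) ≈ 7.620/0.8072 ≈ 9.440 mcg/mL.
One interval later, Cmin,ss = Cmax,ss·e^(−kτ) ≈ 9.440 × 0.1928 ≈ 1.820 mcg/mL.
Trough 1.8 mcg/mL vs MEC 3 mcg/mL: subtherapeutic.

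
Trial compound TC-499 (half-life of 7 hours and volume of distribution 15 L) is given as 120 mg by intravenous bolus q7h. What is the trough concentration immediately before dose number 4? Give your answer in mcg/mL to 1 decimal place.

f = (1/2)^(τ/t½) = (1/2)^(7/7) ≈ 0.5000.
C₀ = D/Vd = 120/15 ≈ 8.000 mcg/mL.
Before the 4th dose, 3 doses have been given. Superposition: Cmin = C₀·(f + f² + … + f^3).
≈ 8.000 × (0.5000 + 0.2500 + 0.1250) ≈ 8.000 × 0.8750 ≈ 7.000 mcg/mL.

7.0 mcg/mL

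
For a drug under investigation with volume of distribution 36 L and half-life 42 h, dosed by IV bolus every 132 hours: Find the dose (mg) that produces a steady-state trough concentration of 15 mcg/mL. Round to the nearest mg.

4230 mg

τ/t½ = 132/42 ≈ 3.1429, so f = (1/2)^(132/42) ≈ 0.113215.
Cmin,ss = (D/Vd)·f/(1−f), so D = Cmin,ss·Vd·(1−f)/f.
D = 15 × 36 × (1−f)/f ≈ 15 × 36 × 7.83275 ≈ 4229.68 mg.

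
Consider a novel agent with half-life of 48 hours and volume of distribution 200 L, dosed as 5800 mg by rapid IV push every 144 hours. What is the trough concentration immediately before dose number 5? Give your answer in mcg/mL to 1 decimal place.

4.1 mcg/mL

f = (1/2)^(τ/t½) = (1/2)^(144/48) ≈ 0.1250.
C₀ = D/Vd = 5800/200 ≈ 29.000 mcg/mL.
Before the 5th dose, 4 doses have been given. Superposition: Cmin = C₀·(f + f² + … + f^4).
≈ 29.000 × (0.1250 + 0.0156 + 0.0020 + 0.0002) ≈ 29.000 × 0.1428 ≈ 4.141 mcg/mL.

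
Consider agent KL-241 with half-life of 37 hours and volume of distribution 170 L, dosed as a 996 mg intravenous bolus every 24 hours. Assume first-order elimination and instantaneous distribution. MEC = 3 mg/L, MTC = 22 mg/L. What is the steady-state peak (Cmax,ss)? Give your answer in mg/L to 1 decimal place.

k = ln2/t½ = ln2/37 ≈ 0.018734 h⁻¹; fraction remaining f = e^(−kτ) = e^(−0.018734×24) ≈ 0.6379.
Accumulation ratio R = 1/(1 − f) ≈ 1/0.3621 ≈ 2.7617.
Each bolus raises the concentration by D/Vd = 996/170 ≈ 5.859 mg/L.
Cmax,ss = C₀/(1 − f) ≈ 5.859/0.3621 ≈ 16.181 mg/L.
Peak 16.2 mg/L vs MTC 22 mg/L: below toxic threshold.

16.2 mg/L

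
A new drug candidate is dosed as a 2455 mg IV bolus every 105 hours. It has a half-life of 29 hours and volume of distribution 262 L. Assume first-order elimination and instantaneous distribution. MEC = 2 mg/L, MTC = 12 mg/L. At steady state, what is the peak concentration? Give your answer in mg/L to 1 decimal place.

10.2 mg/L

k = ln2/t½ = ln2/29 ≈ 0.023902 h⁻¹; fraction remaining f = e^(−kτ) = e^(−0.023902×105) ≈ 0.0813.
Accumulation ratio R = 1/(1 − f) ≈ 1/0.9187 ≈ 1.0885.
Single-dose peak C₀ = D/Vd = 2455/262 ≈ 9.370 mg/L.
Steady-state peak Cmax,ss = C₀·R ≈ 9.370 × 1.0885 ≈ 10.199 mg/L.
Peak 10.2 mg/L vs MTC 12 mg/L: below toxic threshold.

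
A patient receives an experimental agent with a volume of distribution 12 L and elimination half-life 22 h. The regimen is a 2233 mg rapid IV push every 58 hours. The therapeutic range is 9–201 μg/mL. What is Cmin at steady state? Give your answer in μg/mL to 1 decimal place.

τ/t½ = 58/22 ≈ 2.6364, so fraction remaining f = (1/2)^(58/22) ≈ 0.1608.
Single-dose peak C₀ = D/Vd = 2233/12 ≈ 186.083 μg/mL.
Steady-state trough Cmin,ss = C₀·f/(1−f) ≈ 186.083 × 0.1608/0.8392 ≈ 35.656 μg/mL.
Trough 35.7 μg/mL vs MEC 9 μg/mL: adequate.

35.7 μg/mL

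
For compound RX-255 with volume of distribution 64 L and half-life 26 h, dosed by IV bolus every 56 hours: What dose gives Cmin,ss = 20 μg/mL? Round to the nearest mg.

τ/t½ = 56/26 ≈ 2.1538, so f = (1/2)^(56/26) ≈ 0.224713.
Cmin,ss = (D/Vd)·f/(1−f), so D = Cmin,ss·Vd·(1−f)/f.
D = 20 × 64 × (1−f)/f ≈ 20 × 64 × 3.45012 ≈ 4416.15 mg.

4416 mg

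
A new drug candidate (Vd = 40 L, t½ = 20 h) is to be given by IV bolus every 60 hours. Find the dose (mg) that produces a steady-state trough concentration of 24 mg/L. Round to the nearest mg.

6720 mg

τ/t½ = 60/20 ≈ 3, so f = (1/2)^(60/20) ≈ 0.125000.
Cmin,ss = (D/Vd)·f/(1−f), so D = Cmin,ss·Vd·(1−f)/f.
D = 24 × 40 × (1−f)/f ≈ 24 × 40 × 7.00000 ≈ 6720.00 mg.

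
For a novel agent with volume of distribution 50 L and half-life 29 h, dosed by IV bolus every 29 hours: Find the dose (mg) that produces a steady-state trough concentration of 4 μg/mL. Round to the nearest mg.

200 mg

τ/t½ = 29/29 ≈ 1, so f = (1/2)^(29/29) ≈ 0.500000.
Cmin,ss = (D/Vd)·f/(1−f), so D = Cmin,ss·Vd·(1−f)/f.
D = 4 × 50 × (1−f)/f ≈ 4 × 50 × 1.00000 ≈ 200.00 mg.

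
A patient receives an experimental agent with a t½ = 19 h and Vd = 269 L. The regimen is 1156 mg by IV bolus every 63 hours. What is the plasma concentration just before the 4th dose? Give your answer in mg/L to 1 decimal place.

0.5 mg/L

f = (1/2)^(τ/t½) = (1/2)^(63/19) ≈ 0.1004.
C₀ = D/Vd = 1156/269 ≈ 4.297 mg/L.
Before the 4th dose, 3 doses have been given. Superposition: Cmin = C₀·(f + f² + … + f^3).
≈ 4.297 × (0.1004 + 0.0101 + 0.0010) ≈ 4.297 × 0.1115 ≈ 0.479 mg/L.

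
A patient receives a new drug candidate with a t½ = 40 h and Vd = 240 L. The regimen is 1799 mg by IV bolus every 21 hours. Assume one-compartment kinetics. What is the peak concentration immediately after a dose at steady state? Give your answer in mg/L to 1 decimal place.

24.6 mg/L

τ/t½ = 21/40 ≈ 0.525, so fraction remaining f = (1/2)^(21/40) ≈ 0.6950.
At steady state, accumulation factor R = 1/(1 − e^(−kτ)) ≈ 3.2787.
Single-dose peak C₀ = D/Vd = 1799/240 ≈ 7.496 mg/L.
Cmax,ss = C₀/(1 − f) ≈ 7.496/0.3050 ≈ 24.577 mg/L.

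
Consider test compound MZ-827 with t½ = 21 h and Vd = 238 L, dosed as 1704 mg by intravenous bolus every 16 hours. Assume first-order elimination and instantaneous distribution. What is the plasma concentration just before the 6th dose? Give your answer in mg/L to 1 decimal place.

9.6 mg/L

f = (1/2)^(τ/t½) = (1/2)^(16/21) ≈ 0.5897.
C₀ = D/Vd = 1704/238 ≈ 7.160 mg/L.
Before the 6th dose, 5 doses have been given. Superposition: Cmin = C₀·(f + f² + … + f^5).
≈ 7.160 × (0.5897 + 0.3477 + 0.2051 + 0.1209 + 0.0713) ≈ 7.160 × 1.3347 ≈ 9.556 mg/L.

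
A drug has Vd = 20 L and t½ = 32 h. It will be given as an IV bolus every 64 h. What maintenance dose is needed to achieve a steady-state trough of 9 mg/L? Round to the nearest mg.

540 mg

τ/t½ = 64/32 ≈ 2, so f = (1/2)^(64/32) ≈ 0.250000.
Cmin,ss = (D/Vd)·f/(1−f), so D = Cmin,ss·Vd·(1−f)/f.
D = 9 × 20 × (1−f)/f ≈ 9 × 20 × 3.00000 ≈ 540.00 mg.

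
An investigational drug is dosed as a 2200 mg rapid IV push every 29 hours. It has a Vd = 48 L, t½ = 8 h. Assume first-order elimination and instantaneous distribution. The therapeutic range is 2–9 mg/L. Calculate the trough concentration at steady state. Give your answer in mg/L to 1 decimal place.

τ/t½ = 29/8 ≈ 3.625, so fraction remaining f = (1/2)^(29/8) ≈ 0.0811.
Each bolus raises the concentration by D/Vd = 2200/48 ≈ 45.833 mg/L.
Steady-state trough Cmin,ss = C₀·f/(1−f) ≈ 45.833 × 0.0811/0.9189 ≈ 4.045 mg/L.
Trough 4.0 mg/L vs MEC 2 mg/L: adequate.

4.0 mg/L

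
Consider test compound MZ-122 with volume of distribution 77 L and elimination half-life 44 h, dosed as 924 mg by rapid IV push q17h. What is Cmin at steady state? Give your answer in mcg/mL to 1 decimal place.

39.1 mcg/mL

τ/t½ = 17/44 ≈ 0.38636, so fraction remaining f = (1/2)^(17/44) ≈ 0.7651.
Accumulation ratio R = 1/(1 − f) ≈ 1/0.2349 ≈ 4.2571.
Single-dose peak C₀ = D/Vd = 924/77 ≈ 12.000 mcg/mL.
Cmax,ss = C₀/(1 − f) ≈ 12.000/0.2349 ≈ 51.086 mcg/mL.
Steady-state trough Cmin,ss = Cmax,ss·f ≈ 51.086 × 0.7651 ≈ 39.086 mcg/mL.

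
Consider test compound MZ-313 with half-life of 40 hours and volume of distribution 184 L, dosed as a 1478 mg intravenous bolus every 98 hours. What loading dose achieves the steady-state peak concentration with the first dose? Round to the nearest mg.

f = (1/2)^(98/40) ≈ 0.183011; accumulation ratio R = 1/(1−f) ≈ 1.22401.
Loading dose to hit Cmax,ss on first dose: D_load = D_maint·R ≈ 1478 × 1.22401 ≈ 1809.09 mg.

1809 mg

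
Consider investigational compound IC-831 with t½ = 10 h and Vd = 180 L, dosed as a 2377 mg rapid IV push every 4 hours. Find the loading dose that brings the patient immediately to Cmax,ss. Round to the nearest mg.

f = (1/2)^(4/10) ≈ 0.757858; accumulation ratio R = 1/(1−f) ≈ 4.12981.
Loading dose to hit Cmax,ss on first dose: D_load = D_maint·R ≈ 2377 × 4.12981 ≈ 9816.56 mg.

9817 mg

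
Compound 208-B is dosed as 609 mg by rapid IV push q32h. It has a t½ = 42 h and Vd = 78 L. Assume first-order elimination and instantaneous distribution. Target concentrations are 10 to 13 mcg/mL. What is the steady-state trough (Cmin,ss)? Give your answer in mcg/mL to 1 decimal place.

11.2 mcg/mL

Over one 32-h interval, 32/42 ≈ 0.7619 half-lives elapse, leaving f ≈ 0.5897 of each dose.
Accumulation ratio R = 1/(1 − f) ≈ 1/0.4103 ≈ 2.4372.
Single-dose peak C₀ = D/Vd = 609/78 ≈ 7.808 mcg/mL.
Steady-state peak Cmax,ss = C₀·R ≈ 7.808 × 2.4372 ≈ 19.030 mcg/mL.
Steady-state trough Cmin,ss = Cmax,ss·f ≈ 19.030 × 0.5897 ≈ 11.222 mcg/mL.
Trough 11.2 mcg/mL vs MEC 10 mcg/mL: adequate.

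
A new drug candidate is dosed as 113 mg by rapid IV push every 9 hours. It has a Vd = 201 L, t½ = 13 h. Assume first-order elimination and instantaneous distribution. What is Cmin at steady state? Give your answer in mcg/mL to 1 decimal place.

Over one 9-h interval, 9/13 ≈ 0.69231 half-lives elapse, leaving f ≈ 0.6189 of each dose.
Each bolus raises the concentration by D/Vd = 113/201 ≈ 0.562 mcg/mL.
Steady-state trough Cmin,ss = C₀·f/(1−f) ≈ 0.562 × 0.6189/0.3811 ≈ 0.913 mcg/mL.

0.9 mcg/mL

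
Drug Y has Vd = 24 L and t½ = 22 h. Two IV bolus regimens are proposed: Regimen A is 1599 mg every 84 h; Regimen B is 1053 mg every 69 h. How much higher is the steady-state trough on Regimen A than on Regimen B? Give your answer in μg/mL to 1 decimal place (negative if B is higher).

Regimen A: f = (1/2)^(84/22) ≈ 0.0709; Cmin,ss = (1599/24)·f/(1−f) ≈ 5.084 μg/mL.
Regimen B: f = (1/2)^(69/22) ≈ 0.1137; Cmin,ss = (1053/24)·f/(1−f) ≈ 5.629 μg/mL.
Difference ≈ 5.084 − 5.629 ≈ -0.545 μg/mL.

-0.5 μg/mL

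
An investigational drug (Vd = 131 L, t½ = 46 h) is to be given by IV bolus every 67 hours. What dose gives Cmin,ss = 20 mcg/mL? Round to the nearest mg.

τ/t½ = 67/46 ≈ 1.4565, so f = (1/2)^(67/46) ≈ 0.364371.
Cmin,ss = (D/Vd)·f/(1−f), so D = Cmin,ss·Vd·(1−f)/f.
D = 20 × 131 × (1−f)/f ≈ 20 × 131 × 1.74446 ≈ 4570.49 mg.

4570 mg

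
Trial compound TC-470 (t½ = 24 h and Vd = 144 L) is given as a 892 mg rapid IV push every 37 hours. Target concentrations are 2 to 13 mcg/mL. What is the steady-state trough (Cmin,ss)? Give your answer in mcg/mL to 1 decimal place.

τ/t½ = 37/24 ≈ 1.5417, so fraction remaining f = (1/2)^(37/24) ≈ 0.3435.
Accumulation ratio R = 1/(1 − f) ≈ 1/0.6565 ≈ 1.5232.
Each bolus raises the concentration by D/Vd = 892/144 ≈ 6.194 mcg/mL.
Cmax,ss = C₀/(1 − f) ≈ 6.194/0.6565 ≈ 9.435 mcg/mL.
Steady-state trough Cmin,ss = Cmax,ss·f ≈ 9.435 × 0.3435 ≈ 3.241 mcg/mL.
Trough 3.2 mcg/mL vs MEC 2 mcg/mL: adequate.

3.2 mcg/mL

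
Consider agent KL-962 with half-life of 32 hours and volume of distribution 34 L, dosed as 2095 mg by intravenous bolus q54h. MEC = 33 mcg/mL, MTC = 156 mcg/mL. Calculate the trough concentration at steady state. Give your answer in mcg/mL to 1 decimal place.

k = ln2/t½ = ln2/32 ≈ 0.021661 h⁻¹; fraction remaining f = e^(−kτ) = e^(−0.021661×54) ≈ 0.3105.
Each bolus raises the concentration by D/Vd = 2095/34 ≈ 61.618 mcg/mL.
Steady-state trough Cmin,ss = C₀·f/(1−f) ≈ 61.618 × 0.3105/0.6895 ≈ 27.748 mcg/mL.
Trough 27.7 mcg/mL vs MEC 33 mcg/mL: subtherapeutic.

27.7 mcg/mL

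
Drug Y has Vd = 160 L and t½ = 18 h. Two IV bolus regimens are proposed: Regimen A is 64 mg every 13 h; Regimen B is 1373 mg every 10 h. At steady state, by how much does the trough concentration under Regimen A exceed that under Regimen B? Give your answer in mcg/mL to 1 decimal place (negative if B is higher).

Regimen A: f = (1/2)^(13/18) ≈ 0.6062; Cmin,ss = (64/160)·f/(1−f) ≈ 0.616 mcg/mL.
Regimen B: f = (1/2)^(10/18) ≈ 0.6804; Cmin,ss = (1373/160)·f/(1−f) ≈ 18.269 mcg/mL.
Difference ≈ 0.616 − 18.269 ≈ -17.653 mcg/mL.

-17.7 mcg/mL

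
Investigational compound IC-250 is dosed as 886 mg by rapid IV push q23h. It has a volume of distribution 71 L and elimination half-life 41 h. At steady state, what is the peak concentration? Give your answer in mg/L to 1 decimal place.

38.7 mg/L

Over one 23-h interval, 23/41 ≈ 0.56098 half-lives elapse, leaving f ≈ 0.6778 of each dose.
At steady state, accumulation factor R = 1/(1 − e^(−kτ)) ≈ 3.1037.
Single-dose peak C₀ = D/Vd = 886/71 ≈ 12.479 mg/L.
Steady-state peak Cmax,ss = C₀·R ≈ 12.479 × 3.1037 ≈ 38.731 mg/L.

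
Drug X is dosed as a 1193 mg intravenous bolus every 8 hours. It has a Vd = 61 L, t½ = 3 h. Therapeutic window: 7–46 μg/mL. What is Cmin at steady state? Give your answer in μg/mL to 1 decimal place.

Over one 8-h interval, 8/3 ≈ 2.6667 half-lives elapse, leaving f ≈ 0.1575 of each dose.
Each bolus raises the concentration by D/Vd = 1193/61 ≈ 19.557 μg/mL.
Steady-state trough Cmin,ss = C₀·f/(1−f) ≈ 19.557 × 0.1575/0.8425 ≈ 3.656 μg/mL.
Trough 3.7 μg/mL vs MEC 7 μg/mL: subtherapeutic.

3.7 μg/mL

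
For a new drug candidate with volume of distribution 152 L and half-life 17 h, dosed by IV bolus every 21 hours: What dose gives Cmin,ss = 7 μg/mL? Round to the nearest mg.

1441 mg

τ/t½ = 21/17 ≈ 1.2353, so f = (1/2)^(21/17) ≈ 0.424756.
Cmin,ss = (D/Vd)·f/(1−f), so D = Cmin,ss·Vd·(1−f)/f.
D = 7 × 152 × (1−f)/f ≈ 7 × 152 × 1.35429 ≈ 1440.96 mg.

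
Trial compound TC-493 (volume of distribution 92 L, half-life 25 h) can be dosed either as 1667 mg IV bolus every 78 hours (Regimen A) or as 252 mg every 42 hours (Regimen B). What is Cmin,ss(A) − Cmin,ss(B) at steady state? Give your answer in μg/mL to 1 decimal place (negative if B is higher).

1.1 μg/mL

Regimen A: f = (1/2)^(78/25) ≈ 0.1150; Cmin,ss = (1667/92)·f/(1−f) ≈ 2.355 μg/mL.
Regimen B: f = (1/2)^(42/25) ≈ 0.3121; Cmin,ss = (252/92)·f/(1−f) ≈ 1.243 μg/mL.
Difference ≈ 2.355 − 1.243 ≈ 1.112 μg/mL.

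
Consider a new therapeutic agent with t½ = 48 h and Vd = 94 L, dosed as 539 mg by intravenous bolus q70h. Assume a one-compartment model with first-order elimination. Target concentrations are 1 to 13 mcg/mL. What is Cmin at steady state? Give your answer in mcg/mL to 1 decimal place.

3.3 mcg/mL

k = ln2/t½ = ln2/48 ≈ 0.014441 h⁻¹; fraction remaining f = e^(−kτ) = e^(−0.014441×70) ≈ 0.3639.
At steady state, accumulation factor R = 1/(1 − e^(−kτ)) ≈ 1.5721.
Each bolus raises the concentration by D/Vd = 539/94 ≈ 5.734 mcg/mL.
Cmax,ss = C₀/(1 − f) ≈ 5.734/0.6361 ≈ 9.014 mcg/mL.
One interval later, Cmin,ss = Cmax,ss·e^(−kτ) ≈ 9.014 × 0.3639 ≈ 3.280 mcg/mL.
Trough 3.3 mcg/mL vs MEC 1 mcg/mL: adequate.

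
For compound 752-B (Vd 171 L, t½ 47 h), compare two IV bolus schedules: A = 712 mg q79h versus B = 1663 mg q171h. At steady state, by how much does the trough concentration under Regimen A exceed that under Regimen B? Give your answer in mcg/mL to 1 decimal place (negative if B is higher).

1.0 mcg/mL

Regimen A: f = (1/2)^(79/47) ≈ 0.3119; Cmin,ss = (712/171)·f/(1−f) ≈ 1.887 mcg/mL.
Regimen B: f = (1/2)^(171/47) ≈ 0.0803; Cmin,ss = (1663/171)·f/(1−f) ≈ 0.849 mcg/mL.
Difference ≈ 1.887 − 0.849 ≈ 1.038 mcg/mL.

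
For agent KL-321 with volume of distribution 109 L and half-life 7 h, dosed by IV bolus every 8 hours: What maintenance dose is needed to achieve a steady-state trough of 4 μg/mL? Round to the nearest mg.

527 mg

τ/t½ = 8/7 ≈ 1.1429, so f = (1/2)^(8/7) ≈ 0.452862.
Cmin,ss = (D/Vd)·f/(1−f), so D = Cmin,ss·Vd·(1−f)/f.
D = 4 × 109 × (1−f)/f ≈ 4 × 109 × 1.20818 ≈ 526.77 mg.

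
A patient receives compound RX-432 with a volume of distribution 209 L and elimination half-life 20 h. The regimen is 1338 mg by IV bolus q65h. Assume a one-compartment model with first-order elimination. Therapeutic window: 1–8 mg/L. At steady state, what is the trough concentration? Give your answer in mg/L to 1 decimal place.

k = ln2/t½ = ln2/20 ≈ 0.034657 h⁻¹; fraction remaining f = e^(−kτ) = e^(−0.034657×65) ≈ 0.1051.
At steady state, accumulation factor R = 1/(1 − e^(−kτ)) ≈ 1.1174.
Single-dose peak C₀ = D/Vd = 1338/209 ≈ 6.402 mg/L.
Steady-state peak Cmax,ss = C₀·R ≈ 6.402 × 1.1174 ≈ 7.154 mg/L.
Steady-state trough Cmin,ss = Cmax,ss·f ≈ 7.154 × 0.1051 ≈ 0.752 mg/L.
Trough 0.8 mg/L vs MEC 1 mg/L: subtherapeutic.

0.8 mg/L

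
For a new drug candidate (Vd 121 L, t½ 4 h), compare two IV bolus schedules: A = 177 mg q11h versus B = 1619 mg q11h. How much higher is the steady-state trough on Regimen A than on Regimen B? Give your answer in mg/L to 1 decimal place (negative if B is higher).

-2.1 mg/L

Regimen A: f = (1/2)^(11/4) ≈ 0.1487; Cmin,ss = (177/121)·f/(1−f) ≈ 0.256 mg/L.
Regimen B: f = (1/2)^(11/4) ≈ 0.1487; Cmin,ss = (1619/121)·f/(1−f) ≈ 2.337 mg/L.
Difference ≈ 0.256 − 2.337 ≈ -2.081 mg/L.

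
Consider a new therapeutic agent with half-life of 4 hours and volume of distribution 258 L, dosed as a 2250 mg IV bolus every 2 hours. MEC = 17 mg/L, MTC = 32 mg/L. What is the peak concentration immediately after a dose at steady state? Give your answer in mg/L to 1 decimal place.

k = ln2/t½ = ln2/4 ≈ 0.173287 h⁻¹; fraction remaining f = e^(−kτ) = e^(−0.173287×2) ≈ 0.7071.
At steady state, accumulation factor R = 1/(1 − e^(−kτ)) ≈ 3.4141.
Single-dose peak C₀ = D/Vd = 2250/258 ≈ 8.721 mg/L.
Steady-state peak Cmax,ss = C₀·R ≈ 8.721 × 3.4141 ≈ 29.774 mg/L.
Peak 29.8 mg/L vs MTC 32 mg/L: below toxic threshold.

29.8 mg/L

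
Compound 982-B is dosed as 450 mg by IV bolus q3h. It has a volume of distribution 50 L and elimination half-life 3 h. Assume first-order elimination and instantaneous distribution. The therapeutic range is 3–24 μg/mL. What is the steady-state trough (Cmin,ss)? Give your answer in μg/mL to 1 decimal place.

9.0 μg/mL

The dosing interval is 1 half-life, so f = 2^(−1) = 0.5.
Accumulation ratio R = 1/(1 − f) = 1/0.5 = 2/1.
Single-dose peak C₀ = D/Vd = 450/50 = 9 μg/mL.
Steady-state peak Cmax,ss = C₀·R = 9 × 2/1 ≈ 18.000 μg/mL.
Steady-state trough Cmin,ss = Cmax,ss·f ≈ 18.000 × 0.5 ≈ 9.000 μg/mL.
Trough 9.0 μg/mL vs MEC 3 μg/mL: adequate.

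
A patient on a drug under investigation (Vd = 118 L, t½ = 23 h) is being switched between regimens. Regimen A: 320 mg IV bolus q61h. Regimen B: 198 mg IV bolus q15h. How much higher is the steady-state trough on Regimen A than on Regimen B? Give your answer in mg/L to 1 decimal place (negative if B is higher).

Regimen A: f = (1/2)^(61/23) ≈ 0.1591; Cmin,ss = (320/118)·f/(1−f) ≈ 0.513 mg/L.
Regimen B: f = (1/2)^(15/23) ≈ 0.6363; Cmin,ss = (198/118)·f/(1−f) ≈ 2.936 mg/L.
Difference ≈ 0.513 − 2.936 ≈ -2.423 mg/L.

-2.4 mg/L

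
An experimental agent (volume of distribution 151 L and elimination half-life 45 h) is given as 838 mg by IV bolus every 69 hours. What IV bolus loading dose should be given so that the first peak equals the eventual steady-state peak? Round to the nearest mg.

f = (1/2)^(69/45) ≈ 0.345478; accumulation ratio R = 1/(1−f) ≈ 1.52783.
Loading dose to hit Cmax,ss on first dose: D_load = D_maint·R ≈ 838 × 1.52783 ≈ 1280.32 mg.

1280 mg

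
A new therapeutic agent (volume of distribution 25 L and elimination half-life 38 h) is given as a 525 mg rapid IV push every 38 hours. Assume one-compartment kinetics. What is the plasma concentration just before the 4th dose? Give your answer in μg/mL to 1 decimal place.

f = (1/2)^(τ/t½) = (1/2)^(38/38) ≈ 0.5000.
C₀ = D/Vd = 525/25 ≈ 21.000 μg/mL.
Before the 4th dose, 3 doses have been given. Superposition: Cmin = C₀·(f + f² + … + f^3).
≈ 21.000 × (0.5000 + 0.2500 + 0.1250) ≈ 21.000 × 0.8750 ≈ 18.375 μg/mL.

18.4 μg/mL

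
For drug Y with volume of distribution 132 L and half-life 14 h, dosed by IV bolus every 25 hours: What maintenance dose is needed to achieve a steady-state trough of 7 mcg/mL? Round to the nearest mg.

2262 mg

τ/t½ = 25/14 ≈ 1.7857, so f = (1/2)^(25/14) ≈ 0.290032.
Cmin,ss = (D/Vd)·f/(1−f), so D = Cmin,ss·Vd·(1−f)/f.
D = 7 × 132 × (1−f)/f ≈ 7 × 132 × 2.44790 ≈ 2261.86 mg.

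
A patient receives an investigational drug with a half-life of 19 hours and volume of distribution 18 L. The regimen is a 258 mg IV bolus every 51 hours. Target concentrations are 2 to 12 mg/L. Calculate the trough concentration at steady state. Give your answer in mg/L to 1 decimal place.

2.6 mg/L

Over one 51-h interval, 51/19 ≈ 2.6842 half-lives elapse, leaving f ≈ 0.1556 of each dose.
At steady state, accumulation factor R = 1/(1 − e^(−kτ)) ≈ 1.1843.
Single-dose peak C₀ = D/Vd = 258/18 ≈ 14.333 mg/L.
Steady-state peak Cmax,ss = C₀·R ≈ 14.333 × 1.1843 ≈ 16.975 mg/L.
One interval later, Cmin,ss = Cmax,ss·e^(−kτ) ≈ 16.975 × 0.1556 ≈ 2.641 mg/L.
Trough 2.6 mg/L vs MEC 2 mg/L: adequate.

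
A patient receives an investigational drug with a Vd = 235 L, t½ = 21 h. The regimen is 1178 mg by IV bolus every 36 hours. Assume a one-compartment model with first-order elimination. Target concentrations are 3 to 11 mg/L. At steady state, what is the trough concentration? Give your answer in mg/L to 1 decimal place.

2.2 mg/L

τ/t½ = 36/21 ≈ 1.7143, so fraction remaining f = (1/2)^(36/21) ≈ 0.3048.
Each bolus raises the concentration by D/Vd = 1178/235 ≈ 5.013 mg/L.
Steady-state trough Cmin,ss = C₀·f/(1−f) ≈ 5.013 × 0.3048/0.6952 ≈ 2.198 mg/L.
Trough 2.2 mg/L vs MEC 3 mg/L: subtherapeutic.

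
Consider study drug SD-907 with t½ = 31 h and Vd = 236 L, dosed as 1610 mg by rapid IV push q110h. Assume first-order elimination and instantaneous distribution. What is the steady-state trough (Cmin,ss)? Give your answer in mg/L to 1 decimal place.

k = ln2/t½ = ln2/31 ≈ 0.022360 h⁻¹; fraction remaining f = e^(−kτ) = e^(−0.022360×110) ≈ 0.0855.
Accumulation ratio R = 1/(1 − f) ≈ 1/0.9145 ≈ 1.0935.
Each bolus raises the concentration by D/Vd = 1610/236 ≈ 6.822 mg/L.
Cmax,ss = C₀/(1 − f) ≈ 6.822/0.9145 ≈ 7.460 mg/L.
One interval later, Cmin,ss = Cmax,ss·e^(−kτ) ≈ 7.460 × 0.0855 ≈ 0.638 mg/L.

0.6 mg/L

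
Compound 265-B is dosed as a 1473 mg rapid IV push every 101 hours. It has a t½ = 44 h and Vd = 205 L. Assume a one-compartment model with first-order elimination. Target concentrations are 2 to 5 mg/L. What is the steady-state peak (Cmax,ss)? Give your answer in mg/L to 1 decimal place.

k = ln2/t½ = ln2/44 ≈ 0.015753 h⁻¹; fraction remaining f = e^(−kτ) = e^(−0.015753×101) ≈ 0.2037.
Accumulation ratio R = 1/(1 − f) ≈ 1/0.7963 ≈ 1.2558.
Single-dose peak C₀ = D/Vd = 1473/205 ≈ 7.185 mg/L.
Steady-state peak Cmax,ss = C₀·R ≈ 7.185 × 1.2558 ≈ 9.023 mg/L.
Peak 9.0 mg/L vs MTC 5 mg/L: exceeds toxic threshold.

9.0 mg/L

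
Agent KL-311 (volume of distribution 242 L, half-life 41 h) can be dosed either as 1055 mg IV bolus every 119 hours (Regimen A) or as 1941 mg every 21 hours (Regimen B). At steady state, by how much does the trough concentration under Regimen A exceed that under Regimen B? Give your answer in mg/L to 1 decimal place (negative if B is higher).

-18.1 mg/L

Regimen A: f = (1/2)^(119/41) ≈ 0.1337; Cmin,ss = (1055/242)·f/(1−f) ≈ 0.673 mg/L.
Regimen B: f = (1/2)^(21/41) ≈ 0.7012; Cmin,ss = (1941/242)·f/(1−f) ≈ 18.822 mg/L.
Difference ≈ 0.673 − 18.822 ≈ -18.149 mg/L.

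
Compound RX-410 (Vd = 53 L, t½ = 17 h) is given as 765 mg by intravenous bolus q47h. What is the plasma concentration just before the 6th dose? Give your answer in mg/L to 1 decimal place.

2.5 mg/L

f = (1/2)^(τ/t½) = (1/2)^(47/17) ≈ 0.1471.
C₀ = D/Vd = 765/53 ≈ 14.434 mg/L.
Before the 6th dose, 5 doses have been given. Superposition: Cmin = C₀·(f + f² + … + f^5).
≈ 14.434 × (0.1471 + 0.0216 + 0.0032 + 0.0005 + 0.0001) ≈ 14.434 × 0.1725 ≈ 2.490 mg/L.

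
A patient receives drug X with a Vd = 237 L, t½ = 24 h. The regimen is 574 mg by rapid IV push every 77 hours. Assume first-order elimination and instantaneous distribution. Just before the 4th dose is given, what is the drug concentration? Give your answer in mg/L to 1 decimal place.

0.3 mg/L

f = (1/2)^(τ/t½) = (1/2)^(77/24) ≈ 0.1082.
C₀ = D/Vd = 574/237 ≈ 2.422 mg/L.
Before the 4th dose, 3 doses have been given. Superposition: Cmin = C₀·(f + f² + … + f^3).
≈ 2.422 × (0.1082 + 0.0117 + 0.0013) ≈ 2.422 × 0.1212 ≈ 0.294 mg/L.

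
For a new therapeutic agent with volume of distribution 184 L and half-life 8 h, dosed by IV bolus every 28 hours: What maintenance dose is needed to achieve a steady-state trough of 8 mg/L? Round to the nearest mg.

τ/t½ = 28/8 ≈ 3.5, so f = (1/2)^(28/8) ≈ 0.088388.
Cmin,ss = (D/Vd)·f/(1−f), so D = Cmin,ss·Vd·(1−f)/f.
D = 8 × 184 × (1−f)/f ≈ 8 × 184 × 10.31375 ≈ 15181.84 mg.

15182 mg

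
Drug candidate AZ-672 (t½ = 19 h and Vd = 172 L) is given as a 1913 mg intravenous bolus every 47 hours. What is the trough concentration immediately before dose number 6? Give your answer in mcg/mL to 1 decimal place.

f = (1/2)^(τ/t½) = (1/2)^(47/19) ≈ 0.1800.
C₀ = D/Vd = 1913/172 ≈ 11.122 mcg/mL.
Before the 6th dose, 5 doses have been given. Superposition: Cmin = C₀·(f + f² + … + f^5).
≈ 11.122 × (0.1800 + 0.0324 + 0.0058 + 0.0010 + 0.0002) ≈ 11.122 × 0.2194 ≈ 2.440 mcg/mL.

2.4 mcg/mL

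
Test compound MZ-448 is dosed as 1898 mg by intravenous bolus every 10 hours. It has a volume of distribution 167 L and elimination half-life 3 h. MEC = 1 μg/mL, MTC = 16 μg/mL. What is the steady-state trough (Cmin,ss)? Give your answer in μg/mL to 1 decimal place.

1.3 μg/mL

k = ln2/t½ = ln2/3 ≈ 0.231049 h⁻¹; fraction remaining f = e^(−kτ) = e^(−0.231049×10) ≈ 0.0992.
Accumulation ratio R = 1/(1 − f) ≈ 1/0.9008 ≈ 1.1101.
Each bolus raises the concentration by D/Vd = 1898/167 ≈ 11.365 μg/mL.
Cmax,ss = C₀/(1 − f) ≈ 11.365/0.9008 ≈ 12.617 μg/mL.
One interval later, Cmin,ss = Cmax,ss·e^(−kτ) ≈ 12.617 × 0.0992 ≈ 1.252 μg/mL.
Trough 1.3 μg/mL vs MEC 1 μg/mL: adequate.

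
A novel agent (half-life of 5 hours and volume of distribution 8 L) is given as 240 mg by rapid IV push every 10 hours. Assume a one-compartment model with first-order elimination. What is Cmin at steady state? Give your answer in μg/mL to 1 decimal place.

10.0 μg/mL

The dosing interval is 2 half-lives, so f = 2^(−2) = 0.25.
At steady state, R = 1/(1 − 0.25) = 4/3.
Single-dose peak C₀ = D/Vd = 240/8 = 30 μg/mL.
Steady-state peak Cmax,ss = C₀·R = 30 × 4/3 ≈ 40.000 μg/mL.
Steady-state trough Cmin,ss = Cmax,ss·f ≈ 40.000 × 0.25 ≈ 10.000 μg/mL.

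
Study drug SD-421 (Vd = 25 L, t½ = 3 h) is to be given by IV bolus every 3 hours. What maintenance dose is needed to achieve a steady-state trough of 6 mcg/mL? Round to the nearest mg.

150 mg

τ/t½ = 3/3 ≈ 1, so f = (1/2)^(3/3) ≈ 0.500000.
Cmin,ss = (D/Vd)·f/(1−f), so D = Cmin,ss·Vd·(1−f)/f.
D = 6 × 25 × (1−f)/f ≈ 6 × 25 × 1.00000 ≈ 150.00 mg.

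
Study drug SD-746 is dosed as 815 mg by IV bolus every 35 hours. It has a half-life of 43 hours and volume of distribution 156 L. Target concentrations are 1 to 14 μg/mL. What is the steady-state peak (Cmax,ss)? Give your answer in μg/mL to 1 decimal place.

τ/t½ = 35/43 ≈ 0.81395, so fraction remaining f = (1/2)^(35/43) ≈ 0.5688.
Accumulation ratio R = 1/(1 − f) ≈ 1/0.4312 ≈ 2.3191.
Each bolus raises the concentration by D/Vd = 815/156 ≈ 5.224 μg/mL.
Steady-state peak Cmax,ss = C₀·R ≈ 5.224 × 2.3191 ≈ 12.115 μg/mL.
Peak 12.1 μg/mL vs MTC 14 μg/mL: below toxic threshold.

12.1 μg/mL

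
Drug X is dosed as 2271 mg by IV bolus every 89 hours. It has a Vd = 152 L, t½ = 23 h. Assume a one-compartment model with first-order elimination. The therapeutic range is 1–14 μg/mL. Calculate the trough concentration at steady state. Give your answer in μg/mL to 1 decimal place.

Over one 89-h interval, 89/23 ≈ 3.8696 half-lives elapse, leaving f ≈ 0.0684 of each dose.
Each bolus raises the concentration by D/Vd = 2271/152 ≈ 14.941 μg/mL.
Steady-state trough Cmin,ss = C₀·f/(1−f) ≈ 14.941 × 0.0684/0.9316 ≈ 1.097 μg/mL.
Trough 1.1 μg/mL vs MEC 1 μg/mL: adequate.

1.1 μg/mL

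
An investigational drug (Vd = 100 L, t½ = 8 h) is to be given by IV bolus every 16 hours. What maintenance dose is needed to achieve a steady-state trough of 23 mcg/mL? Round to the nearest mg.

τ/t½ = 16/8 ≈ 2, so f = (1/2)^(16/8) ≈ 0.250000.
Cmin,ss = (D/Vd)·f/(1−f), so D = Cmin,ss·Vd·(1−f)/f.
D = 23 × 100 × (1−f)/f ≈ 23 × 100 × 3.00000 ≈ 6900.00 mg.

6900 mg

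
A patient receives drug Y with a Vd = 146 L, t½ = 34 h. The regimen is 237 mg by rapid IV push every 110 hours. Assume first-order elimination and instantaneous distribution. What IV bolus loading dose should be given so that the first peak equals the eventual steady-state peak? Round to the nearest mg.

265 mg

f = (1/2)^(110/34) ≈ 0.106189; accumulation ratio R = 1/(1−f) ≈ 1.11880.
Loading dose to hit Cmax,ss on first dose: D_load = D_maint·R ≈ 237 × 1.11880 ≈ 265.16 mg.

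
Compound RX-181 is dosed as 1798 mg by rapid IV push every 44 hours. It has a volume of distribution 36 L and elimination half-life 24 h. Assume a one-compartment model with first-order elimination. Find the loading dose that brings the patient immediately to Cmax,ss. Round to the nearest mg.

f = (1/2)^(44/24) ≈ 0.280616; accumulation ratio R = 1/(1−f) ≈ 1.39008.
Loading dose to hit Cmax,ss on first dose: D_load = D_maint·R ≈ 1798 × 1.39008 ≈ 2499.36 mg.

2499 mg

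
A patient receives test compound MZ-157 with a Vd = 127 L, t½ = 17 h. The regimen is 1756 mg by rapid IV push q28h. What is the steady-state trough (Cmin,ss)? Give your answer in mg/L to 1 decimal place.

6.5 mg/L

k = ln2/t½ = ln2/17 ≈ 0.040773 h⁻¹; fraction remaining f = e^(−kτ) = e^(−0.040773×28) ≈ 0.3193.
Accumulation ratio R = 1/(1 − f) ≈ 1/0.6807 ≈ 1.4691.
Single-dose peak C₀ = D/Vd = 1756/127 ≈ 13.827 mg/L.
Steady-state peak Cmax,ss = C₀·R ≈ 13.827 × 1.4691 ≈ 20.313 mg/L.
One interval later, Cmin,ss = Cmax,ss·e^(−kτ) ≈ 20.313 × 0.3193 ≈ 6.486 mg/L.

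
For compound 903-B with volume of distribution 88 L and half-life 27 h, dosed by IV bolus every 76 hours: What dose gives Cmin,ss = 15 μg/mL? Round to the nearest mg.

τ/t½ = 76/27 ≈ 2.8148, so f = (1/2)^(76/27) ≈ 0.142120.
Cmin,ss = (D/Vd)·f/(1−f), so D = Cmin,ss·Vd·(1−f)/f.
D = 15 × 88 × (1−f)/f ≈ 15 × 88 × 6.03631 ≈ 7967.93 mg.

7968 mg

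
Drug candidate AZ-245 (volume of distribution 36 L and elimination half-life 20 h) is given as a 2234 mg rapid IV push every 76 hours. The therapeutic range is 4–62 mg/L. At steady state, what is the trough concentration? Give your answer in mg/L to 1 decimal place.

k = ln2/t½ = ln2/20 ≈ 0.034657 h⁻¹; fraction remaining f = e^(−kτ) = e^(−0.034657×76) ≈ 0.0718.
Single-dose peak C₀ = D/Vd = 2234/36 ≈ 62.056 mg/L.
Steady-state trough Cmin,ss = C₀·f/(1−f) ≈ 62.056 × 0.0718/0.9282 ≈ 4.800 mg/L.
Trough 4.8 mg/L vs MEC 4 mg/L: adequate.

4.8 mg/L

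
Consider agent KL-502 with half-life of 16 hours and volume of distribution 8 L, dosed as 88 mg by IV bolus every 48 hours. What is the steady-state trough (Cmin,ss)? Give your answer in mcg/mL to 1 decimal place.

τ = 48 h = 3 half-lives, so f = (1/2)^3 = 0.125.
Accumulation ratio R = 1/(1 − f) = 1/0.875 = 8/7.
Single-dose peak C₀ = D/Vd = 88/8 = 11 mcg/mL.
Steady-state peak Cmax,ss = C₀·R = 11 × 8/7 ≈ 12.571 mcg/mL.
Steady-state trough Cmin,ss = Cmax,ss·f ≈ 12.571 × 0.125 ≈ 1.571 mcg/mL.

1.6 mcg/mL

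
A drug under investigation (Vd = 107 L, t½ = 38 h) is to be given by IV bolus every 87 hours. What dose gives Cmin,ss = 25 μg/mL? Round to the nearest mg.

10402 mg

τ/t½ = 87/38 ≈ 2.2895, so f = (1/2)^(87/38) ≈ 0.204550.
Cmin,ss = (D/Vd)·f/(1−f), so D = Cmin,ss·Vd·(1−f)/f.
D = 25 × 107 × (1−f)/f ≈ 25 × 107 × 3.88878 ≈ 10402.49 mg.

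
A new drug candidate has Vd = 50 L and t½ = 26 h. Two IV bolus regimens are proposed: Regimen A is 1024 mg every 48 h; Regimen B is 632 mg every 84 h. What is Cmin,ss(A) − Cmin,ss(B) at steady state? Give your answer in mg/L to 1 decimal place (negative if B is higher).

6.4 mg/L

Regimen A: f = (1/2)^(48/26) ≈ 0.2781; Cmin,ss = (1024/50)·f/(1−f) ≈ 7.890 mg/L.
Regimen B: f = (1/2)^(84/26) ≈ 0.1065; Cmin,ss = (632/50)·f/(1−f) ≈ 1.507 mg/L.
Difference ≈ 7.890 − 1.507 ≈ 6.383 mg/L.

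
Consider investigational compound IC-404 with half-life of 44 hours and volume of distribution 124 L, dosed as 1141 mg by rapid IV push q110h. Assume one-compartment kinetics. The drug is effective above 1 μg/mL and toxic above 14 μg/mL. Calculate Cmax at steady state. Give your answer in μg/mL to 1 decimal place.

11.2 μg/mL

Over one 110-h interval, 110/44 ≈ 2.5 half-lives elapse, leaving f ≈ 0.1768 of each dose.
At steady state, accumulation factor R = 1/(1 − e^(−kτ)) ≈ 1.2148.
Single-dose peak C₀ = D/Vd = 1141/124 ≈ 9.202 μg/mL.
Steady-state peak Cmax,ss = C₀·R ≈ 9.202 × 1.2148 ≈ 11.179 μg/mL.
Peak 11.2 μg/mL vs MTC 14 μg/mL: below toxic threshold.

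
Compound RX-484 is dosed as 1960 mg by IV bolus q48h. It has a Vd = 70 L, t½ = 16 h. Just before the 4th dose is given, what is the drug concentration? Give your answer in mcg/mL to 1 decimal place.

4.0 mcg/mL

f = (1/2)^(τ/t½) = (1/2)^(48/16) ≈ 0.1250.
C₀ = D/Vd = 1960/70 ≈ 28.000 mcg/mL.
Before the 4th dose, 3 doses have been given. Superposition: Cmin = C₀·(f + f² + … + f^3).
≈ 28.000 × (0.1250 + 0.0156 + 0.0020) ≈ 28.000 × 0.1426 ≈ 3.993 mcg/mL.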